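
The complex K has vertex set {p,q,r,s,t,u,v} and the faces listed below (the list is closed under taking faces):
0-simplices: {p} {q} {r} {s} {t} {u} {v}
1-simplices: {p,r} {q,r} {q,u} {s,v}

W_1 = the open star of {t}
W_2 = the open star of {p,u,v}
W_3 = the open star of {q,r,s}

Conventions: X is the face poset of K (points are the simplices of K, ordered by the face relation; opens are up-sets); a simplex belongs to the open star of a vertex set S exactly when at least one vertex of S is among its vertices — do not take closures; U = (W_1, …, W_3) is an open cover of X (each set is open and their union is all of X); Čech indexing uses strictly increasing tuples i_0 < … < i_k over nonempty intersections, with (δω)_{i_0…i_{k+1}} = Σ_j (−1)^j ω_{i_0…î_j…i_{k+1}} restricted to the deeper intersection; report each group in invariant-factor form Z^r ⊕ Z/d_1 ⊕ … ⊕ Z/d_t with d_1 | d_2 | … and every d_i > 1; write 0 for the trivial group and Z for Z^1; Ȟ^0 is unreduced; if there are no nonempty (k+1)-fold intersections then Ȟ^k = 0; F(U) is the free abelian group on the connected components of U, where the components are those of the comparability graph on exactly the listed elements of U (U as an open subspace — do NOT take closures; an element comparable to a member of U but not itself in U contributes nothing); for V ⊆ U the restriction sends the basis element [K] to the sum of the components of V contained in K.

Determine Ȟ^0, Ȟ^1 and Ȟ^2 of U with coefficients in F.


Ȟ^0 ≅ Z^3, Ȟ^1 ≅ 0, Ȟ^2 ≅ 0

nerve simplices:
  W1={{t}} W2={{p},{u},{v},{p,r},{q,u},{s,v}} W3={{q},{r},{s},{p,r},{q,r},{q,u},{s,v}}
  W23={{p,r},{q,u},{s,v}}
components per intersection:
  W1: {{t}}
  W2: {{p},{p,r}} {{u},{q,u}} {{v},{s,v}}
  W3: {{q},{r},{p,r},{q,r},{q,u}} {{s},{s,v}}
  W23: {{p,r}} {{q,u}} {{s,v}}
C dims 6,3; δ0: rk 3, SNF 1^3
degree 0: 6−3−0 = 3 → Ȟ^0 ≅ Z^3
degree 1: 3−0−3 = 0 → Ȟ^1 ≅ 0
degree 2: 0−0−0 = 0 → Ȟ^2 ≅ 0


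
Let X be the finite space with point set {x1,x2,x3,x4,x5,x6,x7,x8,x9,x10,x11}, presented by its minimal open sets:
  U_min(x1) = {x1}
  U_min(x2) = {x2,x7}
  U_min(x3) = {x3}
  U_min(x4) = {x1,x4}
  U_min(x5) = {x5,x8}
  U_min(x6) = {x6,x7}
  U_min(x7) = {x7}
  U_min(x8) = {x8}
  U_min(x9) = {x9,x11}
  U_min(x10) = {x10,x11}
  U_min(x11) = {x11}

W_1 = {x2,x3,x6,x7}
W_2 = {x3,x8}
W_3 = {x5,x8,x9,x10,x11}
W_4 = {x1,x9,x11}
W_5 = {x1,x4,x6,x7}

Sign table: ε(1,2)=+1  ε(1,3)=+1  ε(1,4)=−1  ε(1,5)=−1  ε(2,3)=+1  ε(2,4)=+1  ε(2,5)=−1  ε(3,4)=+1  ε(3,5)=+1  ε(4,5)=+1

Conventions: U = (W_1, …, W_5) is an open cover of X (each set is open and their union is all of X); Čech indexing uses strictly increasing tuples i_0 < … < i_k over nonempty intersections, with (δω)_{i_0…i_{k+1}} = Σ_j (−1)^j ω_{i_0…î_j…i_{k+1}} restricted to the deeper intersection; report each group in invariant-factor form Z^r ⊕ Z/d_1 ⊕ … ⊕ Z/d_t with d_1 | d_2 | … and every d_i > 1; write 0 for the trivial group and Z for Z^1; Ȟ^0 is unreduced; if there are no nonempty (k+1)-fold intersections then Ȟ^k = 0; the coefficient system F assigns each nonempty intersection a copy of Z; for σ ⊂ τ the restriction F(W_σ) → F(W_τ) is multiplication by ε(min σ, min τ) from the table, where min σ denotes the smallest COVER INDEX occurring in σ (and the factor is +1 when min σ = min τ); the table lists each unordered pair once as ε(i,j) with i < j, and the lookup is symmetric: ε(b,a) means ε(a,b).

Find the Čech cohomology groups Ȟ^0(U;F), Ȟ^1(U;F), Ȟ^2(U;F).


intersection data:
  W12={x3} W15={x6,x7} W23={x8} W34={x9,x11} W45={x1}
C dims 5,5; δ0: rk 5, SNF 1^4·2
Ȟ^0 = (5 − 5) − 0 = 0, so Ȟ^0 ≅ 0
Ȟ^1 = (5 − 0) − 5 = 0 plus torsion [2], so Ȟ^1 ≅ Z/2
Ȟ^2 = (0 − 0) − 0 = 0, so Ȟ^2 ≅ 0

Ȟ^0 ≅ 0,  Ȟ^1 ≅ Z/2,  Ȟ^2 ≅ 0


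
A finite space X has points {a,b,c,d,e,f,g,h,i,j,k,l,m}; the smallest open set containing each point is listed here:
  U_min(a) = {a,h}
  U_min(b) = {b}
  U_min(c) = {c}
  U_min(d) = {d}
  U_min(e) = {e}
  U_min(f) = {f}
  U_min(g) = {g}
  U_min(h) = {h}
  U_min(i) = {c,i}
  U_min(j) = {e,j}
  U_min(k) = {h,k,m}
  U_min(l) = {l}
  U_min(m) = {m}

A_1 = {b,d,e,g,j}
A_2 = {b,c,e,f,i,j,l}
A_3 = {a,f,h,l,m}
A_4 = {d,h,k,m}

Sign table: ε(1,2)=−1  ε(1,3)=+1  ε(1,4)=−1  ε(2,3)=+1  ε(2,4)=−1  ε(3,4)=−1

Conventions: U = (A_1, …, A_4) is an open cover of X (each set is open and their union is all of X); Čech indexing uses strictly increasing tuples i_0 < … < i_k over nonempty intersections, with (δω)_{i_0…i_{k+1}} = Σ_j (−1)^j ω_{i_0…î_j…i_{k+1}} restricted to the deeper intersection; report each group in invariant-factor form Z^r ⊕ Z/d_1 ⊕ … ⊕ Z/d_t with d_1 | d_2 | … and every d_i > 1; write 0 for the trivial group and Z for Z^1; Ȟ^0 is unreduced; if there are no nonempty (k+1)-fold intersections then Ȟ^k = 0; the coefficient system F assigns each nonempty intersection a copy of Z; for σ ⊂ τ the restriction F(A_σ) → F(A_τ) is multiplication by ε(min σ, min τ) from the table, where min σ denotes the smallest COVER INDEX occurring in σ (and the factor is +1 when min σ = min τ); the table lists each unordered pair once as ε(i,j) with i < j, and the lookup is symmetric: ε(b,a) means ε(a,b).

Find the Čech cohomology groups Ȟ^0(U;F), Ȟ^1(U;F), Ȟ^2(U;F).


Ȟ^0(U;F) ≅ 0; Ȟ^1(U;F) ≅ Z/2; Ȟ^2(U;F) ≅ 0

cover nerve:
  A12={b,e,j} A14={d} A23={f,l} A34={h,m}
C dims 4,4; δ0: rk 4, SNF 1^3·2
Ȟ^0: (4−4)−0=0 ⇒ 0
Ȟ^1: (4−0)−4=0 plus torsion [2] ⇒ Z/2
Ȟ^2: (0−0)−0=0 ⇒ 0


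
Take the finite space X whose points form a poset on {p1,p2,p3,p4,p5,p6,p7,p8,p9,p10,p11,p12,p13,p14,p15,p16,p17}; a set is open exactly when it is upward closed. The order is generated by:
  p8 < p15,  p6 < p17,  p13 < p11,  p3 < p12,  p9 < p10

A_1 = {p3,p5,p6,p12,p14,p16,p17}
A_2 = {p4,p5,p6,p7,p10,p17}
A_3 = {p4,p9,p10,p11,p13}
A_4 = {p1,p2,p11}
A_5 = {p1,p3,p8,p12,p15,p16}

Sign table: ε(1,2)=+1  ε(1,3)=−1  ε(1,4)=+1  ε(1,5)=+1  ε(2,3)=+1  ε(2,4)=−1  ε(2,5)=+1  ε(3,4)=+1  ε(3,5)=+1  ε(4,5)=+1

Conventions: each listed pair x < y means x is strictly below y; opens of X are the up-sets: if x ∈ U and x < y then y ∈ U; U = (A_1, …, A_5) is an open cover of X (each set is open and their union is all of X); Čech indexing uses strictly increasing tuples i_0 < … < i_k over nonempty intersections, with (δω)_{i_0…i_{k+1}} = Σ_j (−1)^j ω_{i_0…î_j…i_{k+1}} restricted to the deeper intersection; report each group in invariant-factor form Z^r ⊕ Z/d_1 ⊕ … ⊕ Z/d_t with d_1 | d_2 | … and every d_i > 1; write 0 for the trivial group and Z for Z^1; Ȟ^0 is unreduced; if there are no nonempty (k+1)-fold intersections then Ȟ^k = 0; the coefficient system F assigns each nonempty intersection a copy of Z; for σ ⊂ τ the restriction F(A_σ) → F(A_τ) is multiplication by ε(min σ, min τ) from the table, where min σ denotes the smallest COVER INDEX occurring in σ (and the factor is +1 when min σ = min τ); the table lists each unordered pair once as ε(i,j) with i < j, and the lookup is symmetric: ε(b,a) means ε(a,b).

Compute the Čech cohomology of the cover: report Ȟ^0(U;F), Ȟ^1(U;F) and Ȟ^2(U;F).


Ȟ^0 ≅ Z,  Ȟ^1 ≅ Z,  Ȟ^2 ≅ 0

cover nerve:
  A12={p5,p6,p17} A15={p3,p12,p16} A23={p4,p10} A34={p11} A45={p1}
C dims 5,5; δ0: rk 4, SNF 1^4
Ȟ^0: (5−4)−0=1 ⇒ Z
Ȟ^1: (5−0)−4=1 ⇒ Z
Ȟ^2: (0−0)−0=0 ⇒ 0


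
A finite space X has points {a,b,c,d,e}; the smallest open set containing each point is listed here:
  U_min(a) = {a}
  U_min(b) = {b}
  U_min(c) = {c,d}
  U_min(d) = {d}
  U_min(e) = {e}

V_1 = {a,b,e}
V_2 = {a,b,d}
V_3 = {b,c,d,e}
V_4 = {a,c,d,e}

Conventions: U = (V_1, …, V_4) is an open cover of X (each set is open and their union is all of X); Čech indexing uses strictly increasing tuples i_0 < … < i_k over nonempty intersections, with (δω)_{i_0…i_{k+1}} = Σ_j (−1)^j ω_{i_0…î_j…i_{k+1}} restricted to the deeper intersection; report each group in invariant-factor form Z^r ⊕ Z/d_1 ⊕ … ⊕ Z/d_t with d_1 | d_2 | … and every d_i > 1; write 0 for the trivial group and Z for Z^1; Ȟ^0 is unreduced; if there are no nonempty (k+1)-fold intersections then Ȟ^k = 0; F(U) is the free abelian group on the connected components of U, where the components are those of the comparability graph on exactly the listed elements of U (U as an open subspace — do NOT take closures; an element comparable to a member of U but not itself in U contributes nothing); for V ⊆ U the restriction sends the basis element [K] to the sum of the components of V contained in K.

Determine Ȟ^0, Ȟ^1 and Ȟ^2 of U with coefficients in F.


nonempty intersections:
  V12={a,b} V13={b,e} V14={a,e} V23={b,d} V24={a,d} V34={c,d,e}
  V123={b} V124={a} V134={e} V234={d}
components per intersection:
  V1: {a} {b} {e}
  V2: {a} {b} {d}
  V3: {b} {c,d} {e}
  V4: {a} {c,d} {e}
  V12: {a} {b}
  V13: {b} {e}
  V14: {a} {e}
  V23: {b} {d}
  V24: {a} {d}
  V34: {c,d} {e}
  V123: {b}
  V124: {a}
  V134: {e}
  V234: {d}
C dims 12,12,4; δ0: rk 8, SNF 1^8; δ1: rk 4, SNF 1^4
Ȟ^0: (12−8)−0=4 ⇒ Z^4
Ȟ^1: (12−4)−8=0 ⇒ 0
Ȟ^2: (4−0)−4=0 ⇒ 0

Ȟ^0 = Z^4,  Ȟ^1 = 0,  Ȟ^2 = 0


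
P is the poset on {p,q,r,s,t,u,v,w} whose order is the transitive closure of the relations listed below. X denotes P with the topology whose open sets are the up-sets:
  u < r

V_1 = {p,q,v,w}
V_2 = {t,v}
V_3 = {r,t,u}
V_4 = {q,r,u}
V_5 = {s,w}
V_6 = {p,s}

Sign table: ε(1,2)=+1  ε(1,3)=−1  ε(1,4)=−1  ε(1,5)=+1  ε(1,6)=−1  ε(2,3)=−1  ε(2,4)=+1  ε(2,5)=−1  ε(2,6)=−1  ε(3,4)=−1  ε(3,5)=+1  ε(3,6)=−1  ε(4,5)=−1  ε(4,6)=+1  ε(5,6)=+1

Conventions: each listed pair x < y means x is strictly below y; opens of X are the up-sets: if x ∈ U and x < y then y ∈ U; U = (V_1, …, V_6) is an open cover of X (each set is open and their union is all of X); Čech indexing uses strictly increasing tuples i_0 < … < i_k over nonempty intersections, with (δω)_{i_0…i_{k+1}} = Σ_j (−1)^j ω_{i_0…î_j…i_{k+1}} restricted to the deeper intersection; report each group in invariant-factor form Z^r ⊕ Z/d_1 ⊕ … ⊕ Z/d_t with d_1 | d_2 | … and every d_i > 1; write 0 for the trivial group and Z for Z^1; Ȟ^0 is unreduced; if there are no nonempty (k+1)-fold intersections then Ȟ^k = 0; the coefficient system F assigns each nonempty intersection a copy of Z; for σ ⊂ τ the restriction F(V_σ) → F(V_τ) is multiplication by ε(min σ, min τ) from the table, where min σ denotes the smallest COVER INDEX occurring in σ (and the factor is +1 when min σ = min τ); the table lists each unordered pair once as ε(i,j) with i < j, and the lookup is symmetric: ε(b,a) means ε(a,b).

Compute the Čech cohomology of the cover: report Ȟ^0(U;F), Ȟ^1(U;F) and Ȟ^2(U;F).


Ȟ^0(U;F) ≅ 0,  Ȟ^1(U;F) ≅ Z ⊕ Z/2,  Ȟ^2(U;F) ≅ 0

nerve simplices:
  V12={v} V14={q} V15={w} V16={p} V23={t} V34={r,u} V56={s}
C dims 6,7; δ0: rk 6, SNF 1^5·2
degree 0: 6−6−0 = 0 → Ȟ^0 ≅ 0
degree 1: 7−0−6 = 1 plus torsion [2] → Ȟ^1 ≅ Z ⊕ Z/2
degree 2: 0−0−0 = 0 → Ȟ^2 ≅ 0


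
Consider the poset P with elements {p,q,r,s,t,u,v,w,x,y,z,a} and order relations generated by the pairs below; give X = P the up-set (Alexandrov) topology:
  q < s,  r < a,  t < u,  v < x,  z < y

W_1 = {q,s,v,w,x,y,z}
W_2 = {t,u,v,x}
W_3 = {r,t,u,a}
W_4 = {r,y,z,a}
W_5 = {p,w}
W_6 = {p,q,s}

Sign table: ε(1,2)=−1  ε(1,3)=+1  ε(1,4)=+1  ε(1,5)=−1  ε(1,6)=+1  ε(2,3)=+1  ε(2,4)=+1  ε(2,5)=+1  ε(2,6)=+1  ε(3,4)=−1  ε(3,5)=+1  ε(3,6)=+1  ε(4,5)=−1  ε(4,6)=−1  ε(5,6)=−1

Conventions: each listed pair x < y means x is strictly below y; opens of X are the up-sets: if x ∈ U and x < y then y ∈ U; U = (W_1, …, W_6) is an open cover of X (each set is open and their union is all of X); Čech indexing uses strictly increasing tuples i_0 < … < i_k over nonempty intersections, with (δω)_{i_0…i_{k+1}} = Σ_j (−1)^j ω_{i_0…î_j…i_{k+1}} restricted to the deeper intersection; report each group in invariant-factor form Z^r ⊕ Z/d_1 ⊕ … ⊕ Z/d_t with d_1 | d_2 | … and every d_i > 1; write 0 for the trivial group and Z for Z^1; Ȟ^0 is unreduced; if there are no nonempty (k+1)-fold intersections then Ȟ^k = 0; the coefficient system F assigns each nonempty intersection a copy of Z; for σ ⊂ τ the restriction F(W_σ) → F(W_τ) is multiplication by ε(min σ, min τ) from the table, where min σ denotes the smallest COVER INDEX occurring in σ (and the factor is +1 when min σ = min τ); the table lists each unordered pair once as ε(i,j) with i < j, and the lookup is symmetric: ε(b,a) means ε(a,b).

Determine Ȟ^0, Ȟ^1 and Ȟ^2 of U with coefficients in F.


nerve simplices:
  W12={v,x} W14={y,z} W15={w} W16={q,s} W23={t,u} W34={r,a} W56={p}
C dims 6,7; δ0: rk 5, SNF 1^5
degree 0: 6−5−0 = 1 → Ȟ^0 ≅ Z
degree 1: 7−0−5 = 2 → Ȟ^1 ≅ Z^2
degree 2: 0−0−0 = 0 → Ȟ^2 ≅ 0

Ȟ^0 ≅ Z, Ȟ^1 ≅ Z^2 and Ȟ^2 ≅ 0


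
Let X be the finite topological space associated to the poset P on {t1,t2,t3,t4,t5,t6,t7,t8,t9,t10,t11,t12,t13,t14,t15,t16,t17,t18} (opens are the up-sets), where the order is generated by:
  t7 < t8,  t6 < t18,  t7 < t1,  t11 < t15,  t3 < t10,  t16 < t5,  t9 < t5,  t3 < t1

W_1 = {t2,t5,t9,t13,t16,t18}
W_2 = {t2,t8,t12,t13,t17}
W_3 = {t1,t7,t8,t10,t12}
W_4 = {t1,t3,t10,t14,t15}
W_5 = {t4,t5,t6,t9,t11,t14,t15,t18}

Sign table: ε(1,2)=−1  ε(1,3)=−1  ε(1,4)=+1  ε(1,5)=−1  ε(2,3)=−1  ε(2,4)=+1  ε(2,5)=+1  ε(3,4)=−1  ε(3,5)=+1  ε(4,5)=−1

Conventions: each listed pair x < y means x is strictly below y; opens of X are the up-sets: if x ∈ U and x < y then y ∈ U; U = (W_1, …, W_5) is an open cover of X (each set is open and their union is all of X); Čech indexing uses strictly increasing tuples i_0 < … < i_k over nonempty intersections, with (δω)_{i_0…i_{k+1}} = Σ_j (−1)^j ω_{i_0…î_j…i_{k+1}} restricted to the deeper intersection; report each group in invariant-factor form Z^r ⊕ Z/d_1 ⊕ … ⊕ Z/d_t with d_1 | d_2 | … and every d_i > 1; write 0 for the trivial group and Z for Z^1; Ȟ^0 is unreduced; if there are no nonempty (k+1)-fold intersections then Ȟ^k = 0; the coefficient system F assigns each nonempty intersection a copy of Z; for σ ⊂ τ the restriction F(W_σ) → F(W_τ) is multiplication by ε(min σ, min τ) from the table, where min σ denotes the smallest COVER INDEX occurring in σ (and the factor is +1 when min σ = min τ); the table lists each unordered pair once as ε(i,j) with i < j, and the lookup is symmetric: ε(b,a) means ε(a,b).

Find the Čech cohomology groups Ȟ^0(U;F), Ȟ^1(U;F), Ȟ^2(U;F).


Ȟ^0 = 0; Ȟ^1 = Z/2; Ȟ^2 = 0

nerve simplices:
  W12={t2,t13} W15={t5,t9,t18} W23={t8,t12} W34={t1,t10} W45={t14,t15}
C dims 5,5; δ0: rk 5, SNF 1^4·2
degree 0: 5−5−0 = 0 → Ȟ^0 ≅ 0
degree 1: 5−0−5 = 0 plus torsion [2] → Ȟ^1 ≅ Z/2
degree 2: 0−0−0 = 0 → Ȟ^2 ≅ 0


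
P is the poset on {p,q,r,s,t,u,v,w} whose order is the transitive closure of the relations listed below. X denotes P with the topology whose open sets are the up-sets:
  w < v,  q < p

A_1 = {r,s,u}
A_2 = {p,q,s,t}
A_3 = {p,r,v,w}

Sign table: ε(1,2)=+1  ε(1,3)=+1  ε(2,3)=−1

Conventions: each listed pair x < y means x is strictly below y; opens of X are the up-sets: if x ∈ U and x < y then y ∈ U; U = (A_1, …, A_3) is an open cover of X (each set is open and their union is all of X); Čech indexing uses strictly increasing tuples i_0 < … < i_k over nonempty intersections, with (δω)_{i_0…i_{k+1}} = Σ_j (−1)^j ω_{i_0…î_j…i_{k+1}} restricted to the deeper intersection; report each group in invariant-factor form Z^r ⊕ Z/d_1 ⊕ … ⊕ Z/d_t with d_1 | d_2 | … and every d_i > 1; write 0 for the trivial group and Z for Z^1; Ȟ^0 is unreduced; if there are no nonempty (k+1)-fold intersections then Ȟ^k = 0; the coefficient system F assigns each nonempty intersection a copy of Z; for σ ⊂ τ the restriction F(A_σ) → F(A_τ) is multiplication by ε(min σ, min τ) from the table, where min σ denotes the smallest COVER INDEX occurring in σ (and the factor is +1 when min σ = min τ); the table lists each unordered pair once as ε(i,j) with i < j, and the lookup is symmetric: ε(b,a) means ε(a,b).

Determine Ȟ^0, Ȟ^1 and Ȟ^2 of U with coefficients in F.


nerve simplices:
  A12={s} A13={r} A23={p}
C dims 3,3; δ0: rk 3, SNF 1^2·2
degree 0: 3−3−0 = 0 → Ȟ^0 ≅ 0
degree 1: 3−0−3 = 0 plus torsion [2] → Ȟ^1 ≅ Z/2
degree 2: 0−0−0 = 0 → Ȟ^2 ≅ 0

Ȟ^0 ≅ 0,  Ȟ^1 ≅ Z/2,  Ȟ^2 ≅ 0


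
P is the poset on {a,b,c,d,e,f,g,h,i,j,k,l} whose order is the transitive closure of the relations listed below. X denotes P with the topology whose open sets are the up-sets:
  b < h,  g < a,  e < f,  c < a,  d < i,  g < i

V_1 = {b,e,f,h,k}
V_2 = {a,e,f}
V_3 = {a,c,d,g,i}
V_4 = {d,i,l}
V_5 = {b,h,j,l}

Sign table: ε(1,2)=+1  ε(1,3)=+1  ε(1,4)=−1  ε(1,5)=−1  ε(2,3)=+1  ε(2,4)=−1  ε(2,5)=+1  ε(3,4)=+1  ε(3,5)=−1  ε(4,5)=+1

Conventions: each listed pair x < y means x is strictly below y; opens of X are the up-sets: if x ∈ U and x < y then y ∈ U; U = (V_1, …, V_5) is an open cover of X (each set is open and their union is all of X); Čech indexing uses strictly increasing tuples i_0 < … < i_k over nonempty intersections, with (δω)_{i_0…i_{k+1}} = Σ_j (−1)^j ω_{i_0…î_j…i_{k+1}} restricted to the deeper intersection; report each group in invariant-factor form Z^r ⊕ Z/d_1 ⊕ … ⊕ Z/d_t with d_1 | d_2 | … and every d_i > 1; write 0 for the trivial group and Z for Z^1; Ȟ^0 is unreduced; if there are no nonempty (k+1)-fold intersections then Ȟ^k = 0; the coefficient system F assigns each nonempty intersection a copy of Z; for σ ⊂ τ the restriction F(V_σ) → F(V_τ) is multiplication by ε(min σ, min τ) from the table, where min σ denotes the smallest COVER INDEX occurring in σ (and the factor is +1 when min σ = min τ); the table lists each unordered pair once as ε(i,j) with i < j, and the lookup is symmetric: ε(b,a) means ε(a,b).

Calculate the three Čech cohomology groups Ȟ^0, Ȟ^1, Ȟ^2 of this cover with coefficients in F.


nerve simplices:
  V12={e,f} V15={b,h} V23={a} V34={d,i} V45={l}
C dims 5,5; δ0: rk 5, SNF 1^4·2
degree 0: 5−5−0 = 0 → Ȟ^0 ≅ 0
degree 1: 5−0−5 = 0 plus torsion [2] → Ȟ^1 ≅ Z/2
degree 2: 0−0−0 = 0 → Ȟ^2 ≅ 0

Ȟ^0 ≅ 0; Ȟ^1 ≅ Z/2; Ȟ^2 ≅ 0


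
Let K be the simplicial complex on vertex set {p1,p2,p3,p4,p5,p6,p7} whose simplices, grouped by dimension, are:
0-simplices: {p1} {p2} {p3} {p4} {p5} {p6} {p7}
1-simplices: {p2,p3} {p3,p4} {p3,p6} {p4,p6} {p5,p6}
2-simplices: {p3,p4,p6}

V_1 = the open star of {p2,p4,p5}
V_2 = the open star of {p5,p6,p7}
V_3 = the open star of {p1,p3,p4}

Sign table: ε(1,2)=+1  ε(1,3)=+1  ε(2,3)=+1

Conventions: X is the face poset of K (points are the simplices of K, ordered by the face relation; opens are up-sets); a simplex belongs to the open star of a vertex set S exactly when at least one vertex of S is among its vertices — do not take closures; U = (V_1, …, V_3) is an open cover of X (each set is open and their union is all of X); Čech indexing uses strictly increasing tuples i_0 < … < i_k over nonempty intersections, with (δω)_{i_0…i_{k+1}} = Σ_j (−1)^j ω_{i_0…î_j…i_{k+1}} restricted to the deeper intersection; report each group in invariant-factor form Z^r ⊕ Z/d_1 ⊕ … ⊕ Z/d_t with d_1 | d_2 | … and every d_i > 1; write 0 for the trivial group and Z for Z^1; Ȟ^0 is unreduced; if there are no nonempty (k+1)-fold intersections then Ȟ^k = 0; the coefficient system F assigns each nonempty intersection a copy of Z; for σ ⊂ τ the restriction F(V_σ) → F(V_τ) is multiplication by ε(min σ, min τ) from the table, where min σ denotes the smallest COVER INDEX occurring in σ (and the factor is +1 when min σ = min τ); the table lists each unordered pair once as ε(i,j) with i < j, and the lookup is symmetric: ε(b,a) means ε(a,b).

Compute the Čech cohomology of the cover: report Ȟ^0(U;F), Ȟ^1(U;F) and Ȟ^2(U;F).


Ȟ^0 ≅ Z, Ȟ^1 ≅ 0, Ȟ^2 ≅ 0

nonempty intersections:
  V1={{p2},{p4},{p5},{p2,p3},{p3,p4},{p4,p6},{p5,p6},{p3,p4,p6}} V2={{p5},{p6},{p7},{p3,p6},{p4,p6},{p5,p6},{p3,p4,p6}} V3={{p1},{p3},{p4},{p2,p3},{p3,p4},{p3,p6},{p4,p6},{p3,p4,p6}}
  V12={{p5},{p4,p6},{p5,p6},{p3,p4,p6}} V13={{p4},{p2,p3},{p3,p4},{p4,p6},{p3,p4,p6}} V23={{p3,p6},{p4,p6},{p3,p4,p6}}
  V123={{p4,p6},{p3,p4,p6}}
C dims 3,3,1; δ0: rk 2, SNF 1^2; δ1: rk 1, SNF 1^1
Ȟ^0: (3−2)−0=1 ⇒ Z
Ȟ^1: (3−1)−2=0 ⇒ 0
Ȟ^2: (1−0)−1=0 ⇒ 0


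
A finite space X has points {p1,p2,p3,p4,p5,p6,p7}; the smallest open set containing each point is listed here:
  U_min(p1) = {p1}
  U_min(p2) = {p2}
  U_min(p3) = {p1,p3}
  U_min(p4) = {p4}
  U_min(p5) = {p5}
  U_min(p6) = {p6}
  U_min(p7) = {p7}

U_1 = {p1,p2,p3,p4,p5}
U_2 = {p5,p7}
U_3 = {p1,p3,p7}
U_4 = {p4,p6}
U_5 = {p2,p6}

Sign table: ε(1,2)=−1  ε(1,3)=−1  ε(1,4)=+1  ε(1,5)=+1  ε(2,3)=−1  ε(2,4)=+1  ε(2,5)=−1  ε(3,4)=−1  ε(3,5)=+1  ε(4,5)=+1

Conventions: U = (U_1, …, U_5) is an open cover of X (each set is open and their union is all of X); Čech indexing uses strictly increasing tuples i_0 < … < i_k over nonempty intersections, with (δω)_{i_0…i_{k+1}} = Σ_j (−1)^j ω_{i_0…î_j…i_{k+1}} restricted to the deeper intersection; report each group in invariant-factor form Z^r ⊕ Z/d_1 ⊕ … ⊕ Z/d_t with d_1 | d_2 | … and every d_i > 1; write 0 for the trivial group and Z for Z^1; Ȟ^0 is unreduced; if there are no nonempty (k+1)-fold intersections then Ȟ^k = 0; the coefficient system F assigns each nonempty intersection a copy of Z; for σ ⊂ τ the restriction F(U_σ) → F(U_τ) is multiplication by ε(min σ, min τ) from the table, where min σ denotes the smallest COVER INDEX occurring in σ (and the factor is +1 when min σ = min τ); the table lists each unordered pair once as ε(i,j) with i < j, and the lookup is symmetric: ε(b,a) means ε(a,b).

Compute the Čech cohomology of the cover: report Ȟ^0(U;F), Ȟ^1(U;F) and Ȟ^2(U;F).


Ȟ^0(U;F) ≅ 0, Ȟ^1(U;F) ≅ Z ⊕ Z/2, Ȟ^2(U;F) ≅ 0

cover nerve:
  U12={p5} U13={p1,p3} U14={p4} U15={p2} U23={p7} U45={p6}
C dims 5,6; δ0: rk 5, SNF 1^4·2
Ȟ^0: (5−5)−0=0 ⇒ 0
Ȟ^1: (6−0)−5=1 plus torsion [2] ⇒ Z ⊕ Z/2
Ȟ^2: (0−0)−0=0 ⇒ 0


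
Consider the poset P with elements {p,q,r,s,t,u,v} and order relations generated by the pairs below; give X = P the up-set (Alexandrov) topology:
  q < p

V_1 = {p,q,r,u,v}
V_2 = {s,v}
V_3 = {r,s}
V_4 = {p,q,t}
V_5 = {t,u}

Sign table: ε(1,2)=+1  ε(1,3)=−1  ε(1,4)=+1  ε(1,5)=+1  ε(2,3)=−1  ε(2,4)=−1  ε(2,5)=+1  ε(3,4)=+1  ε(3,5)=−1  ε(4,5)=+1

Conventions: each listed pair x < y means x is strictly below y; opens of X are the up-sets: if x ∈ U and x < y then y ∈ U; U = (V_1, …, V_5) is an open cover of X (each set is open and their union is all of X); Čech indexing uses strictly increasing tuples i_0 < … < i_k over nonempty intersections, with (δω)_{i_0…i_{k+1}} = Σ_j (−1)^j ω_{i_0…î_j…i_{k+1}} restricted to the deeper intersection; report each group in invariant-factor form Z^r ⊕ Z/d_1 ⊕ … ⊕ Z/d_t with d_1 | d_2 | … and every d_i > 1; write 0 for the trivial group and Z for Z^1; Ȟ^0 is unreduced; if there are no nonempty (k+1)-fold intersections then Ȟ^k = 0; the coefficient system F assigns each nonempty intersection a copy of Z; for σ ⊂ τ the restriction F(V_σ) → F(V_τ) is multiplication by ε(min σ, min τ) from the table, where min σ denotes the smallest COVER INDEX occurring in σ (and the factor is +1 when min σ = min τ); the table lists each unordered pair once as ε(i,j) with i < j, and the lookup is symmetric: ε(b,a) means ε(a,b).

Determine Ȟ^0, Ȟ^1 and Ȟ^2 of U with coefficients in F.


Ȟ^0 = Z, Ȟ^1 = Z^2 and Ȟ^2 = 0

nonempty overlaps:
  V12={v} V13={r} V14={p,q} V15={u} V23={s} V45={t}
C dims 5,6; δ0: rk 4, SNF 1^4
degree 0: 5−4−0 = 1 → Ȟ^0 ≅ Z
degree 1: 6−0−4 = 2 → Ȟ^1 ≅ Z^2
degree 2: 0−0−0 = 0 → Ȟ^2 ≅ 0


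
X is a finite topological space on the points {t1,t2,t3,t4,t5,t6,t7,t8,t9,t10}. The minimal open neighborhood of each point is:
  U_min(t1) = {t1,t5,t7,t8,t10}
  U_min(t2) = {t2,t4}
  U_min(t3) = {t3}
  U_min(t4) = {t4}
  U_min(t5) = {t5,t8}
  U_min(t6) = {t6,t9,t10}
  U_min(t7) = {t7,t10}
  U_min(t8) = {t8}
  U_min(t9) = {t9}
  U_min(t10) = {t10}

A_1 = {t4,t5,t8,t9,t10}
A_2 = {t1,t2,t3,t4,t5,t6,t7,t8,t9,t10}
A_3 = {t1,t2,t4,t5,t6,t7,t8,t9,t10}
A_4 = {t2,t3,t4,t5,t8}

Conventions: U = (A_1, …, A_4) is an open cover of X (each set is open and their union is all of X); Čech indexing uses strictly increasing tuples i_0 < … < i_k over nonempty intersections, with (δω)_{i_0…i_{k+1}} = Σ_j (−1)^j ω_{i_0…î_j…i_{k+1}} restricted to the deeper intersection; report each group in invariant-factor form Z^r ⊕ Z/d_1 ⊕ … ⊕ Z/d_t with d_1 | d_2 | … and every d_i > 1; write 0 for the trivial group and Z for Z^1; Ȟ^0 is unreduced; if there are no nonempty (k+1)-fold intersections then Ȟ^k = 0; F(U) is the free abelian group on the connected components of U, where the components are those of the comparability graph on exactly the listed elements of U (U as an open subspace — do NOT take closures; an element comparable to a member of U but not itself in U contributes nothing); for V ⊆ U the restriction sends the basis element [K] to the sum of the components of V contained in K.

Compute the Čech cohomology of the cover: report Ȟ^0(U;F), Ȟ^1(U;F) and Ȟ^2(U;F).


nerve of the cover:
  A12={t4,t5,t8,t9,t10} A13={t4,t5,t8,t9,t10} A14={t4,t5,t8} A23={t1,t2,t4,t5,t6,t7,t8,t9,t10} A24={t2,t3,t4,t5,t8} A34={t2,t4,t5,t8}
  A123={t4,t5,t8,t9,t10} A124={t4,t5,t8} A134={t4,t5,t8} A234={t2,t4,t5,t8}
  A1234={t4,t5,t8}
components per intersection:
  A1: {t4} {t5,t8} {t9} {t10}
  A2: {t1,t5,t6,t7,t8,t9,t10} {t2,t4} {t3}
  A3: {t1,t5,t6,t7,t8,t9,t10} {t2,t4}
  A4: {t2,t4} {t3} {t5,t8}
  A12: {t4} {t5,t8} {t9} {t10}
  A13: {t4} {t5,t8} {t9} {t10}
  A14: {t4} {t5,t8}
  A23: {t1,t5,t6,t7,t8,t9,t10} {t2,t4}
  A24: {t2,t4} {t3} {t5,t8}
  A34: {t2,t4} {t5,t8}
  A123: {t4} {t5,t8} {t9} {t10}
  A124: {t4} {t5,t8}
  A134: {t4} {t5,t8}
  A234: {t2,t4} {t5,t8}
  A1234: {t4} {t5,t8}
C dims 12,17,10,2; δ0: rk 9, SNF 1^9; δ1: rk 8, SNF 1^8; δ2: rk 2, SNF 1^2
Ȟ^0 = (12 − 9) − 0 = 3, so Ȟ^0 ≅ Z^3
Ȟ^1 = (17 − 8) − 9 = 0, so Ȟ^1 ≅ 0
Ȟ^2 = (10 − 2) − 8 = 0, so Ȟ^2 ≅ 0

Ȟ^0 ≅ Z^3; Ȟ^1 ≅ 0; Ȟ^2 ≅ 0


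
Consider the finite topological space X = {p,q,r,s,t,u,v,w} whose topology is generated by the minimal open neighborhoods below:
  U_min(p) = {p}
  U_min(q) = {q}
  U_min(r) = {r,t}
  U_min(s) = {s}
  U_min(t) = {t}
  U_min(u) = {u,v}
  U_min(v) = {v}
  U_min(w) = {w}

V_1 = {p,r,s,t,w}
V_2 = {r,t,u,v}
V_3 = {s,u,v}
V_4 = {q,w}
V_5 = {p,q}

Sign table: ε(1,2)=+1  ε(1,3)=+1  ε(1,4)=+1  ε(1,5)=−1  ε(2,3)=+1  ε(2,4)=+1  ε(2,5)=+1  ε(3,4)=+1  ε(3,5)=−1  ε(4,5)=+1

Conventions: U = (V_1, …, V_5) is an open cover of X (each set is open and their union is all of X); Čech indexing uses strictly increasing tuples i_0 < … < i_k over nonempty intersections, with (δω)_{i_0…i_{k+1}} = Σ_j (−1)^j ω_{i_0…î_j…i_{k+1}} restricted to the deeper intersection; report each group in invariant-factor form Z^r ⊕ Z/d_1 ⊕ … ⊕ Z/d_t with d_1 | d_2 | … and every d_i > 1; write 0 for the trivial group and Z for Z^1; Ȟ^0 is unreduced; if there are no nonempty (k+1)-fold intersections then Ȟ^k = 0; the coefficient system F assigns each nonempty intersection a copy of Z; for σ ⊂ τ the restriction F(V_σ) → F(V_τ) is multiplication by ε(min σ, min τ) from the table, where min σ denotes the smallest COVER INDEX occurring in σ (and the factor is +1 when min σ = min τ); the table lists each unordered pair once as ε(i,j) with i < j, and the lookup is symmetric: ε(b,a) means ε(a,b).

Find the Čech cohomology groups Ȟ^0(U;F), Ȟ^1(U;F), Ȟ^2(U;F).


Ȟ^0(U;F) ≅ 0,  Ȟ^1(U;F) ≅ Z ⊕ Z/2,  Ȟ^2(U;F) ≅ 0

intersection data:
  V12={r,t} V13={s} V14={w} V15={p} V23={u,v} V45={q}
C dims 5,6; δ0: rk 5, SNF 1^4·2
Ȟ^0 = (5 − 5) − 0 = 0, so Ȟ^0 ≅ 0
Ȟ^1 = (6 − 0) − 5 = 1 plus torsion [2], so Ȟ^1 ≅ Z ⊕ Z/2
Ȟ^2 = (0 − 0) − 0 = 0, so Ȟ^2 ≅ 0


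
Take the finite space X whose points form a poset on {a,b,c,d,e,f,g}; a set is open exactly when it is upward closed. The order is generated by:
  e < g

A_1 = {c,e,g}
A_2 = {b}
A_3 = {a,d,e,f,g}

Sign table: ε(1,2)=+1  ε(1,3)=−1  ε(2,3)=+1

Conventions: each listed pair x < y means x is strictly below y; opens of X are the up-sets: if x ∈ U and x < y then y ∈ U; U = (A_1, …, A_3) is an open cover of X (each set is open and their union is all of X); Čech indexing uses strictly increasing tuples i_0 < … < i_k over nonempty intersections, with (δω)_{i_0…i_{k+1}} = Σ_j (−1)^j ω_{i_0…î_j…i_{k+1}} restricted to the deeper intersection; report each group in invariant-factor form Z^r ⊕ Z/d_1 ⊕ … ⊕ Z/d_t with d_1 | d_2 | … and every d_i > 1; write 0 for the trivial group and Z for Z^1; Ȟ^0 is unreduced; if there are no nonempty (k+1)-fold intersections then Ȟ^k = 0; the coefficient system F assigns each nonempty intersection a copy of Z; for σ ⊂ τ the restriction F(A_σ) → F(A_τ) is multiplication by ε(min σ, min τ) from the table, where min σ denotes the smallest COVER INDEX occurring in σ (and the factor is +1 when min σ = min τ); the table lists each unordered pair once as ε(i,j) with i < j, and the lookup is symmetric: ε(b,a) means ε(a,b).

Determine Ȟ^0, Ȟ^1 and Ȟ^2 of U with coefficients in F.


Ȟ^0 = Z^2,  Ȟ^1 = 0,  Ȟ^2 = 0

nonempty overlaps:
  A13={e,g}
C dims 3,1; δ0: rk 1, SNF 1^1
degree 0: 3−1−0 = 2 → Ȟ^0 ≅ Z^2
degree 1: 1−0−1 = 0 → Ȟ^1 ≅ 0
degree 2: 0−0−0 = 0 → Ȟ^2 ≅ 0


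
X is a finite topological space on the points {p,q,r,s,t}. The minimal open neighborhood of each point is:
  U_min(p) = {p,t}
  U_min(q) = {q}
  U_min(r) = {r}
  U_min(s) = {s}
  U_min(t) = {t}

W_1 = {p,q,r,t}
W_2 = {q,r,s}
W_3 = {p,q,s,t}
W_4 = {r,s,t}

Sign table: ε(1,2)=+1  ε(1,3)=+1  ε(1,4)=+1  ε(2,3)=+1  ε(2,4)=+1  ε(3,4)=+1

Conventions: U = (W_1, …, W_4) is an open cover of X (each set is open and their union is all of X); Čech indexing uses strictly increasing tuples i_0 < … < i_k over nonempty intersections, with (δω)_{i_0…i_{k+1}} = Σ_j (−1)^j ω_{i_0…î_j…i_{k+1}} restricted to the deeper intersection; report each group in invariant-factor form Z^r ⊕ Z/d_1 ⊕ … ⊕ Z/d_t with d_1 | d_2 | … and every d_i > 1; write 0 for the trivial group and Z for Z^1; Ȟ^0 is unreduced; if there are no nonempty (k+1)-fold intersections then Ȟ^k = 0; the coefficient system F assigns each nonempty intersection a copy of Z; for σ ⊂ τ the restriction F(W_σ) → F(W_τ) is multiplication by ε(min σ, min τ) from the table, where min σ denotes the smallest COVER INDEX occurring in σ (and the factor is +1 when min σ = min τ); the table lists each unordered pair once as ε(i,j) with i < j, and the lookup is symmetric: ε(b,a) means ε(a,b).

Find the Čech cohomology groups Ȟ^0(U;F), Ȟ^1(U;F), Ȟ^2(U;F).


cover nerve:
  W12={q,r} W13={p,q,t} W14={r,t} W23={q,s} W24={r,s} W34={s,t}
  W123={q} W124={r} W134={t} W234={s}
C dims 4,6,4; δ0: rk 3, SNF 1^3; δ1: rk 3, SNF 1^3
Ȟ^0: (4−3)−0=1 ⇒ Z
Ȟ^1: (6−3)−3=0 ⇒ 0
Ȟ^2: (4−0)−3=1 ⇒ Z

Ȟ^0(U;F) ≅ Z, Ȟ^1(U;F) ≅ 0 and Ȟ^2(U;F) ≅ Z


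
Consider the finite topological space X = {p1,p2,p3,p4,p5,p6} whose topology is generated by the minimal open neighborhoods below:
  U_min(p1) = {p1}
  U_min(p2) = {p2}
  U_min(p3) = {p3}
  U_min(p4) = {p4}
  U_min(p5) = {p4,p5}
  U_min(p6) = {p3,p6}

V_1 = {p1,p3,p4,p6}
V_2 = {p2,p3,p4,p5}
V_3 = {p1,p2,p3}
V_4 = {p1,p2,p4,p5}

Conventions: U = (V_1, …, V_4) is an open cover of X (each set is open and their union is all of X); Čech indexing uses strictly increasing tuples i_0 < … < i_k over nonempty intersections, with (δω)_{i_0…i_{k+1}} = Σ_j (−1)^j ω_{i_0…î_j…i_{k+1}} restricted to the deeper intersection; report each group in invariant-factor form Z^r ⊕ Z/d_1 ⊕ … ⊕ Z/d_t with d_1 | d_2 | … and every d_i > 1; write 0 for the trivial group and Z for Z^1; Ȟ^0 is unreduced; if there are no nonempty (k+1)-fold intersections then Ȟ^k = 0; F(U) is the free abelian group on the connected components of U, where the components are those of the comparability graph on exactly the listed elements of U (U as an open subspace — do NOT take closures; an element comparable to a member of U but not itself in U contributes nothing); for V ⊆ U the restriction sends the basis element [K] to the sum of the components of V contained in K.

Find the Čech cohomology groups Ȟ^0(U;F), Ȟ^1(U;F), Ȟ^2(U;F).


Ȟ^0(U;F) ≅ Z^4, Ȟ^1(U;F) ≅ 0, Ȟ^2(U;F) ≅ 0

intersection data:
  V12={p3,p4} V13={p1,p3} V14={p1,p4} V23={p2,p3} V24={p2,p4,p5} V34={p1,p2}
  V123={p3} V124={p4} V134={p1} V234={p2}
components per intersection:
  V1: {p1} {p3,p6} {p4}
  V2: {p2} {p3} {p4,p5}
  V3: {p1} {p2} {p3}
  V4: {p1} {p2} {p4,p5}
  V12: {p3} {p4}
  V13: {p1} {p3}
  V14: {p1} {p4}
  V23: {p2} {p3}
  V24: {p2} {p4,p5}
  V34: {p1} {p2}
  V123: {p3}
  V124: {p4}
  V134: {p1}
  V234: {p2}
C dims 12,12,4; δ0: rk 8, SNF 1^8; δ1: rk 4, SNF 1^4
Ȟ^0 = (12 − 8) − 0 = 4, so Ȟ^0 ≅ Z^4
Ȟ^1 = (12 − 4) − 8 = 0, so Ȟ^1 ≅ 0
Ȟ^2 = (4 − 0) − 4 = 0, so Ȟ^2 ≅ 0


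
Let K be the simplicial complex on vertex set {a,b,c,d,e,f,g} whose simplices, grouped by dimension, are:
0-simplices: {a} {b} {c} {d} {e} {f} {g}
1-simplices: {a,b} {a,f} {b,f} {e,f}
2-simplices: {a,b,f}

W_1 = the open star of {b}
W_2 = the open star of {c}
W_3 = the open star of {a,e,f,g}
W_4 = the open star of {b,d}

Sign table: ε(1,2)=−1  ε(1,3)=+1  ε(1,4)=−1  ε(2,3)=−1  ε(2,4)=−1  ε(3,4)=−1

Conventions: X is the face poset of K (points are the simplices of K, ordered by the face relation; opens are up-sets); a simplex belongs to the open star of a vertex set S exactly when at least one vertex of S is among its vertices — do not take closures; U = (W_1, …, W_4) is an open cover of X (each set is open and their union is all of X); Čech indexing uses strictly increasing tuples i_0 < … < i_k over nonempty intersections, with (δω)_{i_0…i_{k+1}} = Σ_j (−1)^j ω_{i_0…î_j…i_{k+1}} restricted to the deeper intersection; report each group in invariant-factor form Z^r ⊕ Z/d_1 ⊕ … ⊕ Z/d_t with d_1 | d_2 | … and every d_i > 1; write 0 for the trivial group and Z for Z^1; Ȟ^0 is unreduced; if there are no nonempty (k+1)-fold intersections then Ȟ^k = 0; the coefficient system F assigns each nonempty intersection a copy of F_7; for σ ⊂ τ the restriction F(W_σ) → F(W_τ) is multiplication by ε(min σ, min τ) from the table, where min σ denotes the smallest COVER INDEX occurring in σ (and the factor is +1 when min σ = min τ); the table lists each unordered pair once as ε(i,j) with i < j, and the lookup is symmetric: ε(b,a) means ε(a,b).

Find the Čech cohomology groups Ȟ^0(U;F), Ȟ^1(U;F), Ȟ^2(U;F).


intersection data:
  W1={{b},{a,b},{b,f},{a,b,f}} W2={{c}} W3={{a},{e},{f},{g},{a,b},{a,f},{b,f},{e,f},{a,b,f}} W4={{b},{d},{a,b},{b,f},{a,b,f}}
  W13={{a,b},{b,f},{a,b,f}} W14={{b},{a,b},{b,f},{a,b,f}} W34={{a,b},{b,f},{a,b,f}}
  W134={{a,b},{b,f},{a,b,f}}
C dims 4,3,1; δ0: rk_F7 2; δ1: rk_F7 1
Ȟ^0 = (4 − 2) − 0 = 2, so Ȟ^0 ≅ Z/7 ⊕ Z/7
Ȟ^1 = (3 − 1) − 2 = 0, so Ȟ^1 ≅ 0
Ȟ^2 = (1 − 0) − 1 = 0, so Ȟ^2 ≅ 0

Ȟ^0 = Z/7 ⊕ Z/7, Ȟ^1 = 0 and Ȟ^2 = 0


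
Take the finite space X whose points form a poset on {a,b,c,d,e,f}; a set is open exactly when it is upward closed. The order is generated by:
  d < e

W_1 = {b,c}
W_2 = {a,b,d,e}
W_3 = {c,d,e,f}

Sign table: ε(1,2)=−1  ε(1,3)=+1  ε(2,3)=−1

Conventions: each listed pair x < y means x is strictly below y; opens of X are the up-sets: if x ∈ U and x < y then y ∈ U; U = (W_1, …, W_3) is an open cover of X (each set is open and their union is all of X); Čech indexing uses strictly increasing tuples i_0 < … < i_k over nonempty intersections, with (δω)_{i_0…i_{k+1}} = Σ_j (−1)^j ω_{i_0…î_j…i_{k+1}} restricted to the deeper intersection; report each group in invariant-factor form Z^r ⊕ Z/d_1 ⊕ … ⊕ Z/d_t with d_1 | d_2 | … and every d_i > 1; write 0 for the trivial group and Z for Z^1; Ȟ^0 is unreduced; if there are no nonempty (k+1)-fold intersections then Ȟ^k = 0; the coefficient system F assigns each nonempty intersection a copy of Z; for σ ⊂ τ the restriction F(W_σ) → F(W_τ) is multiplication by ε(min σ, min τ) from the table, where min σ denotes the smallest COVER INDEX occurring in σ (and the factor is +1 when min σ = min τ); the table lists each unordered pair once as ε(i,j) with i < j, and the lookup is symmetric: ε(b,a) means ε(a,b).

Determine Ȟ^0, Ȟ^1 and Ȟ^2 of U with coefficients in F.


cover nerve:
  W12={b} W13={c} W23={d,e}
C dims 3,3; δ0: rk 2, SNF 1^2
Ȟ^0: (3−2)−0=1 ⇒ Z
Ȟ^1: (3−0)−2=1 ⇒ Z
Ȟ^2: (0−0)−0=0 ⇒ 0

Ȟ^0 = Z, Ȟ^1 = Z, Ȟ^2 = 0


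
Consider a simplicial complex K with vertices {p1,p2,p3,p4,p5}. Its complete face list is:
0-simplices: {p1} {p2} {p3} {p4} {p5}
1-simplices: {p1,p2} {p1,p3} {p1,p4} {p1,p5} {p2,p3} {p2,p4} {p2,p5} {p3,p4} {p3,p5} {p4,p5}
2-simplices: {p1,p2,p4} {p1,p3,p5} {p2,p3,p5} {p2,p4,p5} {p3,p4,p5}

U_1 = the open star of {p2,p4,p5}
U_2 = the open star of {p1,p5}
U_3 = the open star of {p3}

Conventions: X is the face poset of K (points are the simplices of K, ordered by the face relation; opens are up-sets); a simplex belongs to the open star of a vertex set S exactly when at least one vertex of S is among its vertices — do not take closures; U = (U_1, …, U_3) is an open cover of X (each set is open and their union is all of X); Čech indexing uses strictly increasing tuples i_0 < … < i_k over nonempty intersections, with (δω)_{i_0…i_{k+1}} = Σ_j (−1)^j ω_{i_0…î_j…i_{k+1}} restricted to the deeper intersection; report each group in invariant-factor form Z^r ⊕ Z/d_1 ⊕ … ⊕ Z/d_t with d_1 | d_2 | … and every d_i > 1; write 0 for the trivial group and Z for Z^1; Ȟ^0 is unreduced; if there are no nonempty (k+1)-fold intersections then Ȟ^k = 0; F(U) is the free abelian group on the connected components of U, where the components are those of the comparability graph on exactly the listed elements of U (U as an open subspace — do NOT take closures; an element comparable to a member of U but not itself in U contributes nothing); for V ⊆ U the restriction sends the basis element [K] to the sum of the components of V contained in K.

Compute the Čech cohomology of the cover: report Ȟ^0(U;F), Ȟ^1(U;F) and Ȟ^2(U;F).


Ȟ^0(U;F) ≅ Z, Ȟ^1(U;F) ≅ Z, Ȟ^2(U;F) ≅ 0

nerve simplices:
  U1={{p2},{p4},{p5},{p1,p2},{p1,p4},{p1,p5},{p2,p3},{p2,p4},{p2,p5},{p3,p4},{p3,p5},{p4,p5},{p1,p2,p4},{p1,p3,p5},{p2,p3,p5},{p2,p4,p5},{p3,p4,p5}} U2={{p1},{p5},{p1,p2},{p1,p3},{p1,p4},{p1,p5},{p2,p5},{p3,p5},{p4,p5},{p1,p2,p4},{p1,p3,p5},{p2,p3,p5},{p2,p4,p5},{p3,p4,p5}} U3={{p3},{p1,p3},{p2,p3},{p3,p4},{p3,p5},{p1,p3,p5},{p2,p3,p5},{p3,p4,p5}}
  U12={{p5},{p1,p2},{p1,p4},{p1,p5},{p2,p5},{p3,p5},{p4,p5},{p1,p2,p4},{p1,p3,p5},{p2,p3,p5},{p2,p4,p5},{p3,p4,p5}} U13={{p2,p3},{p3,p4},{p3,p5},{p1,p3,p5},{p2,p3,p5},{p3,p4,p5}} U23={{p1,p3},{p3,p5},{p1,p3,p5},{p2,p3,p5},{p3,p4,p5}}
  U123={{p3,p5},{p1,p3,p5},{p2,p3,p5},{p3,p4,p5}}
components per intersection:
  U1: {{p2},{p4},{p5},{p1,p2},{p1,p4},{p1,p5},{p2,p3},{p2,p4},{p2,p5},{p3,p4},{p3,p5},{p4,p5},{p1,p2,p4},{p1,p3,p5},{p2,p3,p5},{p2,p4,p5},{p3,p4,p5}}
  U2: {{p1},{p5},{p1,p2},{p1,p3},{p1,p4},{p1,p5},{p2,p5},{p3,p5},{p4,p5},{p1,p2,p4},{p1,p3,p5},{p2,p3,p5},{p2,p4,p5},{p3,p4,p5}}
  U3: {{p3},{p1,p3},{p2,p3},{p3,p4},{p3,p5},{p1,p3,p5},{p2,p3,p5},{p3,p4,p5}}
  U12: {{p5},{p1,p5},{p2,p5},{p3,p5},{p4,p5},{p1,p3,p5},{p2,p3,p5},{p2,p4,p5},{p3,p4,p5}} {{p1,p2},{p1,p4},{p1,p2,p4}}
  U13: {{p2,p3},{p3,p4},{p3,p5},{p1,p3,p5},{p2,p3,p5},{p3,p4,p5}}
  U23: {{p1,p3},{p3,p5},{p1,p3,p5},{p2,p3,p5},{p3,p4,p5}}
  U123: {{p3,p5},{p1,p3,p5},{p2,p3,p5},{p3,p4,p5}}
C dims 3,4,1; δ0: rk 2, SNF 1^2; δ1: rk 1, SNF 1^1
degree 0: 3−2−0 = 1 → Ȟ^0 ≅ Z
degree 1: 4−1−2 = 1 → Ȟ^1 ≅ Z
degree 2: 1−0−1 = 0 → Ȟ^2 ≅ 0
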